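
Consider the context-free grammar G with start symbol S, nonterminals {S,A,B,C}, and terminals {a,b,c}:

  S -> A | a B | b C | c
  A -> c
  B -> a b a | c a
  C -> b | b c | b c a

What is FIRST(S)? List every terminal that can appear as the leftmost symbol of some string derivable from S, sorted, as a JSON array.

Compute FIRST by fixpoint:
iter 1:
  A via A→c: +{c}
  B via B→a b a: +{a}
  B via B→c a: +{c}
  C via C→b: +{b}
  S via S→A: +{c}
  S via S→a B: +{a}
  S via S→b C: +{b}
  FIRST(S)={a,b,c}  FIRST(A)={c}  FIRST(B)={a,c}  FIRST(C)={b}
iter 2: (stable)
  FIRST(S)={a,b,c}  FIRST(A)={c}  FIRST(B)={a,c}  FIRST(C)={b}

FIRST(S) = ["a", "b", "c"]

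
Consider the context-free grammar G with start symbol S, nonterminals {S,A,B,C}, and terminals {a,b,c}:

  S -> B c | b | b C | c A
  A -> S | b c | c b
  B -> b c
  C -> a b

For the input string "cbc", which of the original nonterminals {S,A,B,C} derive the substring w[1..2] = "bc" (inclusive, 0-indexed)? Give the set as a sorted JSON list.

Convert to CNF:
  S -> B T0 | T0 A | T1 C | b
  A -> B T0 | T0 A | T0 T1 | T1 C | T1 T0 | b
  B -> T1 T0
  C -> T2 T1
  T0 -> c
  T1 -> b
  T2 -> a

CYK fill — only the sub-triangle for w[1..2]:
  [1..1]={A,S,T1}  "b"  orig:{A,S}
  [2..2]={T0}  "c"  orig:{}
  [1..2]={A,B}  "bc"

Original NTs in T[1,2] deriving "bc": ["A", "B"]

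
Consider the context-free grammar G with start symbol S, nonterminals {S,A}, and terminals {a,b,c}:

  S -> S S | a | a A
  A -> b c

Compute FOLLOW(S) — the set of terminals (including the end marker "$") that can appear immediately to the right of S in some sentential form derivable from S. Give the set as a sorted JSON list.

FIRST sets, iterate to fixpoint:
round 1:
  A via A→b c: +{b}
  S via S→a: +{a}
  S: {a}  A: {b}
round 2: (no change)
  S: {a}  A: {b}

FOLLOW iteration:
FOLLOW(S) := {$}
iter 1:
  S→S S: FOLLOW(S) ⊇ FIRST(S) = {a}; new: +{a}
  S→a A: FOLLOW(A) ⊇ FOLLOW(S) ⊇ {$,a}; new: +{$,a}
  FOLLOW[S]={$,a}  FOLLOW[A]={$,a}
iter 2: done
  FOLLOW[S]={$,a}  FOLLOW[A]={$,a}

FOLLOW(S) = ["$", "a"]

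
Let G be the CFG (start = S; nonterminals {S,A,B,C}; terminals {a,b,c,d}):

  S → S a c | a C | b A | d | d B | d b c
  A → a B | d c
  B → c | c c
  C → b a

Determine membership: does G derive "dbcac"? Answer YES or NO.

Convert to CNF:
  S -> S X4 | T0 C | T1 B | T1 X5 | T3 A | d
  A -> T0 B | T1 T2
  B -> T2 T2 | c
  C -> T3 T0
  T0 -> a
  T1 -> d
  T2 -> c
  T3 -> b
  X4 -> T0 T2
  X5 -> T3 T2

CYK table (by increasing span):
  cell(0,0) d: {S,T1}  orig:{S}
  cell(1,1) b: {T3}  orig:{}
  cell(2,2) c: {B,T2}  orig:{B}
  cell(3,3) a: {T0}  orig:{}
  cell(4,4) c: {B,T2}  orig:{B}
  cell(0,1) db: ∅
  cell(1,2) bc: {X5}  orig:{}
  cell(2,3) ca: ∅
  cell(3,4) ac: {A,X4}  orig:{A}
  cell(0,2) dbc: {S}
  cell(1,3) bca: ∅
  cell(2,4) cac: ∅
  cell(0,3) dbca: ∅
  cell(1,4) bcac: ∅
  cell(0,4) dbcac: {S}

S ∈ T[0,4] ⇒ YES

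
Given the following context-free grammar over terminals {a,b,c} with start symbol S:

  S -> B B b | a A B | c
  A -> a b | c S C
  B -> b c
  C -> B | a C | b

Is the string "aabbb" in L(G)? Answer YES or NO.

Convert to CNF:
  S -> B X4 | T0 X5 | c
  A -> T0 T1 | T2 X3
  B -> T1 T2
  C -> T0 C | T1 T2 | b
  T0 -> a
  T1 -> b
  T2 -> c
  X3 -> S C
  X4 -> B T1
  X5 -> A B

Fill CYK table bottom-up:
  cell(0,0) a: {T0}  orig:{}
  cell(1,1) a: {T0}  orig:{}
  cell(2,2) b: {C,T1}  orig:{C}
  cell(3,3) b: {C,T1}  orig:{C}
  cell(4,4) b: {C,T1}  orig:{C}
  cell(0,1) aa: ∅
  cell(1,2) ab: {A,C}
  cell(2,3) bb: ∅
  cell(3,4) bb: ∅
  cell(0,2) aab: {C}
  cell(1,3) abb: ∅
  cell(2,4) bbb: ∅
  cell(0,3) aabb: ∅
  cell(1,4) abbb: ∅
  cell(0,4) aabbb: ∅

S ∉ T[0,4] ⇒ NO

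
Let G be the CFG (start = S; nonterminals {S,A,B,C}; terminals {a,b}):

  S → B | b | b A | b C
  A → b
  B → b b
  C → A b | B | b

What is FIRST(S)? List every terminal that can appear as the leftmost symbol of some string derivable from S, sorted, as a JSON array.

FIRST iteration:
pass 1:
  A via A→b: +{b}
  B via B→b b: +{b}
  C via C→A b: +{b}
  S via S→B: +{b}
  FIRST(S)={b}  FIRST(A)={b}  FIRST(B)={b}  FIRST(C)={b}
pass 2: done
  FIRST(S)={b}  FIRST(A)={b}  FIRST(B)={b}  FIRST(C)={b}

FIRST(S) = ["b"]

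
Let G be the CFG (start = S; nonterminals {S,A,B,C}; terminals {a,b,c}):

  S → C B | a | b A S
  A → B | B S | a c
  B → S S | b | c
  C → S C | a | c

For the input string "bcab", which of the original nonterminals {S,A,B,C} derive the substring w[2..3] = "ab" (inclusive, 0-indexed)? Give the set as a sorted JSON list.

CNF form of G:
  S -> C B | T2 X3 | a
  A -> B S | S S | T0 T1 | b | c
  B -> S S | b | c
  C -> S C | a | c
  T0 -> a
  T1 -> c
  T2 -> b
  X3 -> A S

CYK table (by increasing span) — only the sub-triangle for w[2..3]:
  T[2,2] 'a' = {C,S,T0}  orig:{C,S}
  T[3,3] 'b' = {A,B,T2}  orig:{A,B}
  T[2,3] 'ab' = {S}

Original NTs in T[2,3] deriving "ab": ["S"]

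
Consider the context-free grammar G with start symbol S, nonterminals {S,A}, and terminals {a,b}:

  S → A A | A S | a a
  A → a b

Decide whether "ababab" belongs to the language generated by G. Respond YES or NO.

Convert to CNF:
  S -> A A | A S | T0 T0
  A -> T0 T1
  T0 -> a
  T1 -> b

CYK table (by increasing span):
  [0..0]={T0}  "a"  orig:{}
  [1..1]={T1}  "b"  orig:{}
  [2..2]={T0}  "a"  orig:{}
  [3..3]={T1}  "b"  orig:{}
  [4..4]={T0}  "a"  orig:{}
  [5..5]={T1}  "b"  orig:{}
  [0..1]={A}  "ab"
  [1..2]=∅  "ba"
  [2..3]={A}  "ab"
  [3..4]=∅  "ba"
  [4..5]={A}  "ab"
  [0..2]=∅  "aba"
  [1..3]=∅  "bab"
  [2..4]=∅  "aba"
  [3..5]=∅  "bab"
  [0..3]={S}  "abab"
  [1..4]=∅  "baba"
  [2..5]={S}  "abab"
  [0..4]=∅  "ababa"
  [1..5]=∅  "babab"
  [0..5]={S}  "ababab"

S ∈ T[0,5] ⇒ YES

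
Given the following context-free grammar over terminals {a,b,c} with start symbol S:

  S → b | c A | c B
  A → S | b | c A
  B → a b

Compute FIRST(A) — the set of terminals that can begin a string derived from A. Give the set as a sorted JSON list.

Compute FIRST by fixpoint:
round 1:
  A via A→b: +{b}
  A via A→c A: +{c}
  B via B→a b: +{a}
  S via S→b: +{b}
  S via S→c A: +{c}
  S: {b,c}  A: {b,c}  B: {a}
round 2: done
  S: {b,c}  A: {b,c}  B: {a}

FIRST(A) = ["b", "c"]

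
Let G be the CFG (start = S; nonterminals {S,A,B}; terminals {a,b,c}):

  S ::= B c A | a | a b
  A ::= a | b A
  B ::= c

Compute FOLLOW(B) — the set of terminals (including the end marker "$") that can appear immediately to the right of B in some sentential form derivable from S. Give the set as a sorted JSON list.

Compute FIRST by fixpoint:
[1]
  A via A→a: +{a}
  A via A→b A: +{b}
  B via B→c: +{c}
  S via S→B c A: +{c}
  S via S→a: +{a}
  FIRST(S)={a,c}  FIRST(A)={a,b}  FIRST(B)={c}
[2] done
  FIRST(S)={a,c}  FIRST(A)={a,b}  FIRST(B)={c}

FOLLOW iteration:
seed FOLLOW(S) with $
round 1:
  S→B c A: FOLLOW(B) ⊇ FIRST(c) = {c}; new: +{c}
  S→B c A: FOLLOW(A) ⊇ FOLLOW(S) ⊇ {$}; new: +{$}
  S: {$}  A: {$}  B: {c}
round 2: done
  S: {$}  A: {$}  B: {c}

FOLLOW(B) = ["c"]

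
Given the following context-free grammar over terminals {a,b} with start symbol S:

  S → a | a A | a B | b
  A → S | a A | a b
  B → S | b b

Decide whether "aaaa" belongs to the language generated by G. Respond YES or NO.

Convert to CNF:
  S -> T0 A | T0 B | a | b
  A -> T0 A | T0 B | T0 T1 | a | b
  B -> T0 A | T0 B | T1 T1 | a | b
  T0 -> a
  T1 -> b

CYK table (by increasing span):
  cell(0,0) a: {A,B,S,T0}  orig:{A,B,S}
  cell(1,1) a: {A,B,S,T0}  orig:{A,B,S}
  cell(2,2) a: {A,B,S,T0}  orig:{A,B,S}
  cell(3,3) a: {A,B,S,T0}  orig:{A,B,S}
  cell(0,1) aa: {A,B,S}
  cell(1,2) aa: {A,B,S}
  cell(2,3) aa: {A,B,S}
  cell(0,2) aaa: {A,B,S}
  cell(1,3) aaa: {A,B,S}
  cell(0,3) aaaa: {A,B,S}

S ∈ T[0,3] ⇒ YES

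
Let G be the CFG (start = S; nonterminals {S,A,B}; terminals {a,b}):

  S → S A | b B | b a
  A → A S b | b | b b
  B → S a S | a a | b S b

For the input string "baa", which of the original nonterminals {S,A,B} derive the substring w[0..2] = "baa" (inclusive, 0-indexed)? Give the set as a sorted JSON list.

Convert to CNF:
  S -> S A | T0 B | T0 T1
  A -> A X2 | T0 T0 | b
  B -> S X3 | T0 X4 | T1 T1
  T0 -> b
  T1 -> a
  X2 -> S T0
  X3 -> T1 S
  X4 -> S T0

Fill CYK table bottom-up, restricted to cells inside w[0..2]:
  [0..0]={A,T0}  "b"  orig:{A}
  [1..1]={T1}  "a"  orig:{}
  [2..2]={T1}  "a"  orig:{}
  [0..1]={S}  "ba"
  [1..2]={B}  "aa"
  [0..2]={S}  "baa"

Original NTs in T[0,2] deriving "baa": ["S"]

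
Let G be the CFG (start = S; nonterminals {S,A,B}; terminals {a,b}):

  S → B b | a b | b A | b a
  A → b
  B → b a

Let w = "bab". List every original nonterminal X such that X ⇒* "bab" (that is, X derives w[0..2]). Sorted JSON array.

CNF form of G:
  S -> B T0 | T0 A | T0 T1 | T1 T0
  A -> b
  B -> T0 T1
  T0 -> b
  T1 -> a

CYK fill — only the sub-triangle for w[0..2]:
  T[0,0] 'b' = {A,T0}  orig:{A}
  T[1,1] 'a' = {T1}  orig:{}
  T[2,2] 'b' = {A,T0}  orig:{A}
  T[0,1] 'ba' = {B,S}
  T[1,2] 'ab' = {S}
  T[0,2] 'bab' = {S}

Original NTs in T[0,2] deriving "bab": ["S"]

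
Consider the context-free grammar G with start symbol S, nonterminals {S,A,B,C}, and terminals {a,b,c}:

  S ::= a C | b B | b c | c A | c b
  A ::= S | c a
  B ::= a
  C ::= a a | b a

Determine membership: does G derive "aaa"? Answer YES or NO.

Convert to CNF:
  S -> T0 C | T1 B | T1 T2 | T2 A | T2 T1
  A -> T0 C | T1 B | T1 T2 | T2 A | T2 T0 | T2 T1
  B -> a
  C -> T0 T0 | T1 T0
  T0 -> a
  T1 -> b
  T2 -> c

CYK table (by increasing span):
  cell(0,0) a: {B,T0}  orig:{B}
  cell(1,1) a: {B,T0}  orig:{B}
  cell(2,2) a: {B,T0}  orig:{B}
  cell(0,1) aa: {C}
  cell(1,2) aa: {C}
  cell(0,2) aaa: {A,S}

S ∈ T[0,2] ⇒ YES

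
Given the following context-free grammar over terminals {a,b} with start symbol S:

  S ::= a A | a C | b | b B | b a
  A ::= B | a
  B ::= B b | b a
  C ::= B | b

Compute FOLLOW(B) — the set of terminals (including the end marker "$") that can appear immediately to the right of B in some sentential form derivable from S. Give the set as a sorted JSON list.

Compute FIRST by fixpoint:
pass 1:
  A via A→a: +{a}
  B via B→b a: +{b}
  C via C→B: +{b}
  S via S→a A: +{a}
  S via S→b: +{b}
  S: {a,b}  A: {a}  B: {b}  C: {b}
pass 2:
  A via A→B: +{b}
  S: {a,b}  A: {a,b}  B: {b}  C: {b}
pass 3: (no change)
  S: {a,b}  A: {a,b}  B: {b}  C: {b}

Compute FOLLOW by fixpoint:
FOLLOW(S) := {$}
iter 1:
  B→B b: FOLLOW(B) ⊇ FIRST(b) = {b}; new: +{b}
  S→a A: FOLLOW(A) ⊇ FOLLOW(S) ⊇ {$}; new: +{$}
  S→a C: FOLLOW(C) ⊇ FOLLOW(S) ⊇ {$}; new: +{$}
  S→b B: FOLLOW(B) ⊇ FOLLOW(S) ⊇ {$}; new: +{$}
  FOLLOW(S)={$}  FOLLOW(A)={$}  FOLLOW(B)={$,b}  FOLLOW(C)={$}
iter 2: (stable)
  FOLLOW(S)={$}  FOLLOW(A)={$}  FOLLOW(B)={$,b}  FOLLOW(C)={$}

FOLLOW(B) = ["$", "b"]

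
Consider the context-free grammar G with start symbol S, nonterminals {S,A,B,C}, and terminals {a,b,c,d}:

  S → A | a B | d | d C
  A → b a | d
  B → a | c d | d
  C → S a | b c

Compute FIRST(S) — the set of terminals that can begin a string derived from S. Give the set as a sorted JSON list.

FIRST iteration:
round 1:
  A via A→b a: +{b}
  A via A→d: +{d}
  B via B→a: +{a}
  B via B→c d: +{c}
  B via B→d: +{d}
  C via C→b c: +{b}
  S via S→A: +{b,d}
  S via S→a B: +{a}
  S: {a,b,d}  A: {b,d}  B: {a,c,d}  C: {b}
round 2:
  C via C→S a: +{a,d}
  S: {a,b,d}  A: {b,d}  B: {a,c,d}  C: {a,b,d}
round 3: (no change)
  S: {a,b,d}  A: {b,d}  B: {a,c,d}  C: {a,b,d}

FIRST(S) = ["a", "b", "d"]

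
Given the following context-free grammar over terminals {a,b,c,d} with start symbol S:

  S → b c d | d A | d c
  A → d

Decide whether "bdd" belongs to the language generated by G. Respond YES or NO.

Convert to CNF:
  S -> T0 X3 | T2 A | T2 T1
  A -> d
  T0 -> b
  T1 -> c
  T2 -> d
  X3 -> T1 T2

CYK fill:
  cell(0,0) b: {T0}  orig:{}
  cell(1,1) d: {A,T2}  orig:{A}
  cell(2,2) d: {A,T2}  orig:{A}
  cell(0,1) bd: ∅
  cell(1,2) dd: {S}
  cell(0,2) bdd: ∅

S ∉ T[0,2] ⇒ NO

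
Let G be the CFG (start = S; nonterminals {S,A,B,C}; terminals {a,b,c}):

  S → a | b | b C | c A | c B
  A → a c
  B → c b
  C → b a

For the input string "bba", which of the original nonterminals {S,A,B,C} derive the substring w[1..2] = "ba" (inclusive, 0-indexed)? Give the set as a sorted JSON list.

Convert to CNF:
  S -> T1 A | T1 B | T2 C | a | b
  A -> T0 T1
  B -> T1 T2
  C -> T2 T0
  T0 -> a
  T1 -> c
  T2 -> b

CYK fill (cells [i..j] with 1 ≤ i ≤ j ≤ 2 only):
  cell(1,1) b: {S,T2}  orig:{S}
  cell(2,2) a: {S,T0}  orig:{S}
  cell(1,2) ba: {C}

Original NTs in T[1,2] deriving "ba": ["C"]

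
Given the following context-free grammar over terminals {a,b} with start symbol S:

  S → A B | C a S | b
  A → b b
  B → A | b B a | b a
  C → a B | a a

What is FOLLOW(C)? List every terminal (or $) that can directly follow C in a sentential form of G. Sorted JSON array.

FIRST iteration:
pass 1:
  A via A→b b: +{b}
  B via B→A: +{b}
  C via C→a B: +{a}
  S via S→A B: +{b}
  S via S→C a S: +{a}
  S: {a,b}  A: {b}  B: {b}  C: {a}
pass 2: done
  S: {a,b}  A: {b}  B: {b}  C: {a}

FOLLOW sets:
initialize: $ ∈ FOLLOW(S)
iter 1:
  B→b B a: FOLLOW(B) ⊇ FIRST(a) = {a}; new: +{a}
  S→A B: FOLLOW(A) ⊇ FIRST(B) = {b}; new: +{b}
  S→A B: FOLLOW(B) ⊇ FOLLOW(S) ⊇ {$}; new: +{$}
  S→C a S: FOLLOW(C) ⊇ FIRST(a) = {a}; new: +{a}
  S: {$}  A: {b}  B: {$,a}  C: {a}
iter 2:
  B→A: FOLLOW(A) ⊇ FOLLOW(B) ⊇ {$,a}; new: +{$,a}
  S: {$}  A: {$,a,b}  B: {$,a}  C: {a}
iter 3: done
  S: {$}  A: {$,a,b}  B: {$,a}  C: {a}

FOLLOW(C) = ["a"]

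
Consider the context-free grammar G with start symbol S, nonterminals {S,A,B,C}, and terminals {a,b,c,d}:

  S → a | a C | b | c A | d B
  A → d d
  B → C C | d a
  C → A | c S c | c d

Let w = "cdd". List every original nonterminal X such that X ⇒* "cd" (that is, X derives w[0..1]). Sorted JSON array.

CNF form of G:
  S -> T0 B | T1 C | T2 A | a | b
  A -> T0 T0
  B -> C C | T0 T1
  C -> T0 T0 | T2 T0 | T2 X3
  T0 -> d
  T1 -> a
  T2 -> c
  X3 -> S T2

CYK table (by increasing span) (cells [i..j] with 0 ≤ i ≤ j ≤ 1 only):
  [0..0]={T2}  "c"  orig:{}
  [1..1]={T0}  "d"  orig:{}
  [0..1]={C}  "cd"

Original NTs in T[0,1] deriving "cd": ["C"]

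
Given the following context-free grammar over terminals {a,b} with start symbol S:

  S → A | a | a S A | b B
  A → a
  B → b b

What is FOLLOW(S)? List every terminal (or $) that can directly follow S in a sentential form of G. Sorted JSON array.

Compute FIRST by fixpoint:
pass 1:
  A via A→a: +{a}
  B via B→b b: +{b}
  S via S→A: +{a}
  S via S→b B: +{b}
  FIRST(S)={a,b}  FIRST(A)={a}  FIRST(B)={b}
pass 2: (no change)
  FIRST(S)={a,b}  FIRST(A)={a}  FIRST(B)={b}

FOLLOW iteration:
initialize: $ ∈ FOLLOW(S)
[1]
  S→A: FOLLOW(A) ⊇ FOLLOW(S) ⊇ {$}; new: +{$}
  S→a S A: FOLLOW(S) ⊇ FIRST(A) = {a}; new: +{a}
  S→a S A: FOLLOW(A) ⊇ FOLLOW(S) ⊇ {$,a}; new: +{a}
  S→b B: FOLLOW(B) ⊇ FOLLOW(S) ⊇ {$,a}; new: +{$,a}
  S: {$,a}  A: {$,a}  B: {$,a}
[2] — fixpoint
  S: {$,a}  A: {$,a}  B: {$,a}

FOLLOW(S) = ["$", "a"]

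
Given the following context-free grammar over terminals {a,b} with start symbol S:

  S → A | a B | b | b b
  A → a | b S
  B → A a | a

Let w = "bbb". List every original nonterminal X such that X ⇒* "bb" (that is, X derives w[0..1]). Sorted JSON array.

Convert to CNF:
  S -> T0 S | T0 T0 | T1 B | a | b
  A -> T0 S | a
  B -> A T1 | a
  T0 -> b
  T1 -> a

CYK fill — only the sub-triangle for w[0..1]:
  T[0,0] 'b' = {S,T0}  orig:{S}
  T[1,1] 'b' = {S,T0}  orig:{S}
  T[0,1] 'bb' = {A,S}

Original NTs in T[0,1] deriving "bb": ["A", "S"]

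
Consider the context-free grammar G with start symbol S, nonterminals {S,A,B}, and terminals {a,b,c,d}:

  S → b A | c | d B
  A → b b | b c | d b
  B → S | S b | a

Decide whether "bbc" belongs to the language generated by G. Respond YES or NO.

Convert to CNF:
  S -> T0 A | T2 B | c
  A -> T0 T0 | T0 T1 | T2 T0
  B -> S T0 | T0 A | T2 B | a | c
  T0 -> b
  T1 -> c
  T2 -> d

CYK fill:
  [0..0]={T0}  "b"  orig:{}
  [1..1]={T0}  "b"  orig:{}
  [2..2]={B,S,T1}  "c"  orig:{B,S}
  [0..1]={A}  "bb"
  [1..2]={A}  "bc"
  [0..2]={B,S}  "bbc"

S ∈ T[0,2] ⇒ YES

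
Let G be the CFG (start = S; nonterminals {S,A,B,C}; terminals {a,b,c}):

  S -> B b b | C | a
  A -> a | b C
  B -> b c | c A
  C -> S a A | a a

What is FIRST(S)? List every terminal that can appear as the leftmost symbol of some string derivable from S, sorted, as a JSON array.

FIRST iteration:
round 1:
  A via A→a: +{a}
  A via A→b C: +{b}
  B via B→b c: +{b}
  B via B→c A: +{c}
  C via C→a a: +{a}
  S via S→B b b: +{b,c}
  S via S→C: +{a}
  S: {a,b,c}  A: {a,b}  B: {b,c}  C: {a}
round 2:
  C via C→S a A: +{b,c}
  S: {a,b,c}  A: {a,b}  B: {b,c}  C: {a,b,c}
round 3: — fixpoint
  S: {a,b,c}  A: {a,b}  B: {b,c}  C: {a,b,c}

FIRST(S) = ["a", "b", "c"]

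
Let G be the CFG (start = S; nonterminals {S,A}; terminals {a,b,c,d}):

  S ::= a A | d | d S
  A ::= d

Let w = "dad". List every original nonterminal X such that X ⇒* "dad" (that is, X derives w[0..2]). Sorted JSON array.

CNF form of G:
  S -> T0 A | T1 S | d
  A -> d
  T0 -> a
  T1 -> d

CYK fill, restricted to cells inside w[0..2]:
  [0..0]={A,S,T1}  "d"  orig:{A,S}
  [1..1]={T0}  "a"  orig:{}
  [2..2]={A,S,T1}  "d"  orig:{A,S}
  [0..1]=∅  "da"
  [1..2]={S}  "ad"
  [0..2]={S}  "dad"

Original NTs in T[0,2] deriving "dad": ["S"]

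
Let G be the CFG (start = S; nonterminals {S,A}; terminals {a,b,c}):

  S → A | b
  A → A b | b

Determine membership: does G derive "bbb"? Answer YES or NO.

Convert to CNF:
  S -> A T0 | b
  A -> A T0 | b
  T0 -> b

Fill CYK table bottom-up:
  T[0,0] 'b' = {A,S,T0}  orig:{A,S}
  T[1,1] 'b' = {A,S,T0}  orig:{A,S}
  T[2,2] 'b' = {A,S,T0}  orig:{A,S}
  T[0,1] 'bb' = {A,S}
  T[1,2] 'bb' = {A,S}
  T[0,2] 'bbb' = {A,S}

S ∈ T[0,2] ⇒ YES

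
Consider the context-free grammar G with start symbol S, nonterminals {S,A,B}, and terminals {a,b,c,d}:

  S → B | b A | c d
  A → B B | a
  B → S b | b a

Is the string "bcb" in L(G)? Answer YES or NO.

Convert to CNF:
  S -> S T0 | T0 A | T0 T1 | T2 T3
  A -> B B | a
  B -> S T0 | T0 T1
  T0 -> b
  T1 -> a
  T2 -> c
  T3 -> d

Fill CYK table bottom-up:
  cell(0,0) b: {T0}  orig:{}
  cell(1,1) c: {T2}  orig:{}
  cell(2,2) b: {T0}  orig:{}
  cell(0,1) bc: ∅
  cell(1,2) cb: ∅
  cell(0,2) bcb: ∅

S ∉ T[0,2] ⇒ NO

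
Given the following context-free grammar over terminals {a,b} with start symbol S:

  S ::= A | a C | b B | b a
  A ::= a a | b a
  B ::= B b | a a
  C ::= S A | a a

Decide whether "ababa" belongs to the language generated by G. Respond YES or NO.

Convert to CNF:
  S -> T0 C | T0 T0 | T1 B | T1 T0
  A -> T0 T0 | T1 T0
  B -> B T1 | T0 T0
  C -> S A | T0 T0
  T0 -> a
  T1 -> b

Fill CYK table bottom-up:
  cell(0,0) a: {T0}  orig:{}
  cell(1,1) b: {T1}  orig:{}
  cell(2,2) a: {T0}  orig:{}
  cell(3,3) b: {T1}  orig:{}
  cell(4,4) a: {T0}  orig:{}
  cell(0,1) ab: ∅
  cell(1,2) ba: {A,S}
  cell(2,3) ab: ∅
  cell(3,4) ba: {A,S}
  cell(0,2) aba: ∅
  cell(1,3) bab: ∅
  cell(2,4) aba: ∅
  cell(0,3) abab: ∅
  cell(1,4) baba: {C}
  cell(0,4) ababa: {S}

S ∈ T[0,4] ⇒ YES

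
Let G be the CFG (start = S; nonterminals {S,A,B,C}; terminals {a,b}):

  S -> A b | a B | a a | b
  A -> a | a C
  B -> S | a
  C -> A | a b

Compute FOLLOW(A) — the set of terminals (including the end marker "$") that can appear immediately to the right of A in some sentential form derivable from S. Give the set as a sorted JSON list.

FIRST iteration:
iter 1:
  A via A→a: +{a}
  B via B→a: +{a}
  C via C→A: +{a}
  S via S→A b: +{a}
  S via S→b: +{b}
  FIRST(S)={a,b}  FIRST(A)={a}  FIRST(B)={a}  FIRST(C)={a}
iter 2:
  B via B→S: +{b}
  FIRST(S)={a,b}  FIRST(A)={a}  FIRST(B)={a,b}  FIRST(C)={a}
iter 3: (stable)
  FIRST(S)={a,b}  FIRST(A)={a}  FIRST(B)={a,b}  FIRST(C)={a}

FOLLOW sets:
seed FOLLOW(S) with $
pass 1:
  S→A b: FOLLOW(A) ⊇ FIRST(b) = {b}; new: +{b}
  S→a B: FOLLOW(B) ⊇ FOLLOW(S) ⊇ {$}; new: +{$}
  S: {$}  A: {b}  B: {$}  C: {}
pass 2:
  A→a C: FOLLOW(C) ⊇ FOLLOW(A) ⊇ {b}; new: +{b}
  S: {$}  A: {b}  B: {$}  C: {b}
pass 3: — fixpoint
  S: {$}  A: {b}  B: {$}  C: {b}

FOLLOW(A) = ["b"]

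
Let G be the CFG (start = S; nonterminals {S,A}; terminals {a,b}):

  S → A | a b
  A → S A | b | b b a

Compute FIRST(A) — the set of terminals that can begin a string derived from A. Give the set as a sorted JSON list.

FIRST iteration:
round 1:
  A via A→b: +{b}
  S via S→A: +{b}
  S via S→a b: +{a}
  S: {a,b}  A: {b}
round 2:
  A via A→S A: +{a}
  S: {a,b}  A: {a,b}
round 3: — fixpoint
  S: {a,b}  A: {a,b}

FIRST(A) = ["a", "b"]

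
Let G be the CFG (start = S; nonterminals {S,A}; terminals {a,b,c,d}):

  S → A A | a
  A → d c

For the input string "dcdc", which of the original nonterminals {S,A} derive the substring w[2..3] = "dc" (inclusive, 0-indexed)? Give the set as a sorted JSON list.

CNF form of G:
  S -> A A | a
  A -> T0 T1
  T0 -> d
  T1 -> c

CYK fill (cells [i..j] with 2 ≤ i ≤ j ≤ 3 only):
  T[2,2] 'd' = {T0}  orig:{}
  T[3,3] 'c' = {T1}  orig:{}
  T[2,3] 'dc' = {A}

Original NTs in T[2,3] deriving "dc": ["A"]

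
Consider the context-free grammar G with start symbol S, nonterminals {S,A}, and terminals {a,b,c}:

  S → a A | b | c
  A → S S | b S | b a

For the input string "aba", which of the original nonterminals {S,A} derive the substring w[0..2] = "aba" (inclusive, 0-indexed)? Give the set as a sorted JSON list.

CNF form of G:
  S -> T1 A | b | c
  A -> S S | T0 S | T0 T1
  T0 -> b
  T1 -> a

Fill CYK table bottom-up (cells [i..j] with 0 ≤ i ≤ j ≤ 2 only):
  T[0,0] 'a' = {T1}  orig:{}
  T[1,1] 'b' = {S,T0}  orig:{S}
  T[2,2] 'a' = {T1}  orig:{}
  T[0,1] 'ab' = ∅
  T[1,2] 'ba' = {A}
  T[0,2] 'aba' = {S}

Original NTs in T[0,2] deriving "aba": ["S"]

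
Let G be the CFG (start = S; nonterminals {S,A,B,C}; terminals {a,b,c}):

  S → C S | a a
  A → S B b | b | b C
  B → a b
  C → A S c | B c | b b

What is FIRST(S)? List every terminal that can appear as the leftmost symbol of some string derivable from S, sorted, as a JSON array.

FIRST iteration:
[1]
  A via A→b: +{b}
  B via B→a b: +{a}
  C via C→A S c: +{b}
  C via C→B c: +{a}
  S via S→C S: +{a,b}
  FIRST[S]={a,b}  FIRST[A]={b}  FIRST[B]={a}  FIRST[C]={a,b}
[2]
  A via A→S B b: +{a}
  FIRST[S]={a,b}  FIRST[A]={a,b}  FIRST[B]={a}  FIRST[C]={a,b}
[3] done
  FIRST[S]={a,b}  FIRST[A]={a,b}  FIRST[B]={a}  FIRST[C]={a,b}

FIRST(S) = ["a", "b"]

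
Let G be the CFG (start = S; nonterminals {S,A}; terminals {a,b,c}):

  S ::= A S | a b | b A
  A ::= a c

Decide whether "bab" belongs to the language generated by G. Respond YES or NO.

Convert to CNF:
  S -> A S | T0 T2 | T2 A
  A -> T0 T1
  T0 -> a
  T1 -> c
  T2 -> b

Fill CYK table bottom-up:
  [0..0]={T2}  "b"  orig:{}
  [1..1]={T0}  "a"  orig:{}
  [2..2]={T2}  "b"  orig:{}
  [0..1]=∅  "ba"
  [1..2]={S}  "ab"
  [0..2]=∅  "bab"

S ∉ T[0,2] ⇒ NO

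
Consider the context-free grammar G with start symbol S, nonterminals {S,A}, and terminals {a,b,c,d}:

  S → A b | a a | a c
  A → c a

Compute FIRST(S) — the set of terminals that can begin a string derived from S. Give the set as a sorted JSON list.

FIRST iteration:
iter 1:
  A via A→c a: +{c}
  S via S→A b: +{c}
  S via S→a a: +{a}
  FIRST(S)={a,c}  FIRST(A)={c}
iter 2: — fixpoint
  FIRST(S)={a,c}  FIRST(A)={c}

FIRST(S) = ["a", "c"]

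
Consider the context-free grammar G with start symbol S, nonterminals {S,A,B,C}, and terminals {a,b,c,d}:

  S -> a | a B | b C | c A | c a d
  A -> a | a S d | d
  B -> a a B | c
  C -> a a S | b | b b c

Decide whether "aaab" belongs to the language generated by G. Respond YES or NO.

CNF form of G:
  S -> T0 B | T2 C | T3 A | T3 X8 | a
  A -> T0 X4 | a | d
  B -> T0 X5 | c
  C -> T0 X6 | T2 X7 | b
  T0 -> a
  T1 -> d
  T2 -> b
  T3 -> c
  X4 -> S T1
  X5 -> T0 B
  X6 -> T0 S
  X7 -> T2 T3
  X8 -> T0 T1

CYK table (by increasing span):
  cell(0,0) a: {A,S,T0}  orig:{A,S}
  cell(1,1) a: {A,S,T0}  orig:{A,S}
  cell(2,2) a: {A,S,T0}  orig:{A,S}
  cell(3,3) b: {C,T2}  orig:{C}
  cell(0,1) aa: {X6}  orig:{}
  cell(1,2) aa: {X6}  orig:{}
  cell(2,3) ab: ∅
  cell(0,2) aaa: {C}
  cell(1,3) aab: ∅
  cell(0,3) aaab: ∅

S ∉ T[0,3] ⇒ NO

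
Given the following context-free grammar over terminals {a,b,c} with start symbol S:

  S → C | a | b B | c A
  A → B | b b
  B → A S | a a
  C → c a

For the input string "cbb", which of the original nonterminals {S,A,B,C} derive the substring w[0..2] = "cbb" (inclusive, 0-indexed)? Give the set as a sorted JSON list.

Convert to CNF:
  S -> T1 B | T2 A | T2 T0 | a
  A -> A S | T0 T0 | T1 T1
  B -> A S | T0 T0
  C -> T2 T0
  T0 -> a
  T1 -> b
  T2 -> c

CYK table (by increasing span) — only the sub-triangle for w[0..2]:
  T[0,0] 'c' = {T2}  orig:{}
  T[1,1] 'b' = {T1}  orig:{}
  T[2,2] 'b' = {T1}  orig:{}
  T[0,1] 'cb' = ∅
  T[1,2] 'bb' = {A}
  T[0,2] 'cbb' = {S}

Original NTs in T[0,2] deriving "cbb": ["S"]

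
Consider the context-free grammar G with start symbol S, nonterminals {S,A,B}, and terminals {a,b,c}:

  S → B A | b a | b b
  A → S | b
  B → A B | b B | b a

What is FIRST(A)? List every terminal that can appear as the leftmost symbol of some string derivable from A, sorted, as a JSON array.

FIRST sets, iterate to fixpoint:
iter 1:
  A via A→b: +{b}
  B via B→A B: +{b}
  S via S→B A: +{b}
  FIRST(S)={b}  FIRST(A)={b}  FIRST(B)={b}
iter 2: (no change)
  FIRST(S)={b}  FIRST(A)={b}  FIRST(B)={b}

FIRST(A) = ["b"]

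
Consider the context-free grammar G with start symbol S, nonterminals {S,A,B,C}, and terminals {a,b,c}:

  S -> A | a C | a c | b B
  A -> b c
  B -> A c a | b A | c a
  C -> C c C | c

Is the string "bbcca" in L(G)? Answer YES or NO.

CNF form of G:
  S -> T0 B | T0 T1 | T2 C | T2 T1
  A -> T0 T1
  B -> A X3 | T0 A | T1 T2
  C -> C X4 | c
  T0 -> b
  T1 -> c
  T2 -> a
  X3 -> T1 T2
  X4 -> T1 C

Fill CYK table bottom-up:
  [0..0]={T0}  "b"  orig:{}
  [1..1]={T0}  "b"  orig:{}
  [2..2]={C,T1}  "c"  orig:{C}
  [3..3]={C,T1}  "c"  orig:{C}
  [4..4]={T2}  "a"  orig:{}
  [0..1]=∅  "bb"
  [1..2]={A,S}  "bc"
  [2..3]={X4}  "cc"  orig:{}
  [3..4]={B,X3}  "ca"  orig:{B}
  [0..2]={B}  "bbc"
  [1..3]=∅  "bcc"
  [2..4]=∅  "cca"
  [0..3]=∅  "bbcc"
  [1..4]={B}  "bcca"
  [0..4]={S}  "bbcca"

S ∈ T[0,4] ⇒ YES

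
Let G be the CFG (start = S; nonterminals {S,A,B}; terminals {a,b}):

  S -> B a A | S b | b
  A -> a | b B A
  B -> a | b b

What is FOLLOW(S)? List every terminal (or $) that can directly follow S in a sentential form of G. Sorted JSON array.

FIRST iteration:
round 1:
  A via A→a: +{a}
  A via A→b B A: +{b}
  B via B→a: +{a}
  B via B→b b: +{b}
  S via S→B a A: +{a,b}
  FIRST[S]={a,b}  FIRST[A]={a,b}  FIRST[B]={a,b}
round 2: (stable)
  FIRST[S]={a,b}  FIRST[A]={a,b}  FIRST[B]={a,b}

FOLLOW iteration:
FOLLOW(S) := {$}
round 1:
  A→b B A: FOLLOW(B) ⊇ FIRST(A) = {a,b}; new: +{a,b}
  S→B a A: FOLLOW(A) ⊇ FOLLOW(S) ⊇ {$}; new: +{$}
  S→S b: FOLLOW(S) ⊇ FIRST(b) = {b}; new: +{b}
  FOLLOW(S)={$,b}  FOLLOW(A)={$}  FOLLOW(B)={a,b}
round 2:
  S→B a A: FOLLOW(A) ⊇ FOLLOW(S) ⊇ {$,b}; new: +{b}
  FOLLOW(S)={$,b}  FOLLOW(A)={$,b}  FOLLOW(B)={a,b}
round 3: — fixpoint
  FOLLOW(S)={$,b}  FOLLOW(A)={$,b}  FOLLOW(B)={a,b}

FOLLOW(S) = ["$", "b"]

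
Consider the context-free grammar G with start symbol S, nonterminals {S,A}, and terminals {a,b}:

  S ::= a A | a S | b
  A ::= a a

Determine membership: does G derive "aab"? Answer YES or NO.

Convert to CNF:
  S -> T0 A | T0 S | b
  A -> T0 T0
  T0 -> a

CYK fill:
  cell(0,0) a: {T0}  orig:{}
  cell(1,1) a: {T0}  orig:{}
  cell(2,2) b: {S}
  cell(0,1) aa: {A}
  cell(1,2) ab: {S}
  cell(0,2) aab: {S}

S ∈ T[0,2] ⇒ YES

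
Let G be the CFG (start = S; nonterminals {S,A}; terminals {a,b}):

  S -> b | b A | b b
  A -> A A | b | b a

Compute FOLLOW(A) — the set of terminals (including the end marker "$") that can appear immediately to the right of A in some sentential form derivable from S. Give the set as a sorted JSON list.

FIRST iteration:
pass 1:
  A via A→b: +{b}
  S via S→b: +{b}
  S: {b}  A: {b}
pass 2: (no change)
  S: {b}  A: {b}

Compute FOLLOW by fixpoint:
seed FOLLOW(S) with $
iter 1:
  A→A A: FOLLOW(A) ⊇ FIRST(A) = {b}; new: +{b}
  S→b A: FOLLOW(A) ⊇ FOLLOW(S) ⊇ {$}; new: +{$}
  FOLLOW(S)={$}  FOLLOW(A)={$,b}
iter 2: — fixpoint
  FOLLOW(S)={$}  FOLLOW(A)={$,b}

FOLLOW(A) = ["$", "b"]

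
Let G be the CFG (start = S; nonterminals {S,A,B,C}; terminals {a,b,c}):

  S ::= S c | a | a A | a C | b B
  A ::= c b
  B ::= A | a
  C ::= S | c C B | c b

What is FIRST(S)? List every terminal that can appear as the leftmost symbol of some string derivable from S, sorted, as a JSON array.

Compute FIRST by fixpoint:
pass 1:
  A via A→c b: +{c}
  B via B→A: +{c}
  B via B→a: +{a}
  C via C→c C B: +{c}
  S via S→a: +{a}
  S via S→b B: +{b}
  FIRST[S]={a,b}  FIRST[A]={c}  FIRST[B]={a,c}  FIRST[C]={c}
pass 2:
  C via C→S: +{a,b}
  FIRST[S]={a,b}  FIRST[A]={c}  FIRST[B]={a,c}  FIRST[C]={a,b,c}
pass 3: (stable)
  FIRST[S]={a,b}  FIRST[A]={c}  FIRST[B]={a,c}  FIRST[C]={a,b,c}

FIRST(S) = ["a", "b"]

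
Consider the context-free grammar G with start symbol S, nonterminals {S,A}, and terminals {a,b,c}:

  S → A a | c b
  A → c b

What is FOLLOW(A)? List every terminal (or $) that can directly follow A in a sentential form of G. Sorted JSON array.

FIRST sets, iterate to fixpoint:
iter 1:
  A via A→c b: +{c}
  S via S→A a: +{c}
  S: {c}  A: {c}
iter 2: done
  S: {c}  A: {c}

Compute FOLLOW by fixpoint:
FOLLOW(S) := {$}
round 1:
  S→A a: FOLLOW(A) ⊇ FIRST(a) = {a}; new: +{a}
  S: {$}  A: {a}
round 2: — fixpoint
  S: {$}  A: {a}

FOLLOW(A) = ["a"]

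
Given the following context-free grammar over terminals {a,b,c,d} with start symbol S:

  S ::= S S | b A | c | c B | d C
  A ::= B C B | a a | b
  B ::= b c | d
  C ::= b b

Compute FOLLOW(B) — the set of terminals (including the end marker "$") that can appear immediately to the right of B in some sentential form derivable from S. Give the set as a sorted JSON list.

FIRST sets, iterate to fixpoint:
round 1:
  A via A→a a: +{a}
  A via A→b: +{b}
  B via B→b c: +{b}
  B via B→d: +{d}
  C via C→b b: +{b}
  S via S→b A: +{b}
  S via S→c: +{c}
  S via S→d C: +{d}
  S: {b,c,d}  A: {a,b}  B: {b,d}  C: {b}
round 2:
  A via A→B C B: +{d}
  S: {b,c,d}  A: {a,b,d}  B: {b,d}  C: {b}
round 3: done
  S: {b,c,d}  A: {a,b,d}  B: {b,d}  C: {b}

Compute FOLLOW by fixpoint:
FOLLOW(S) := {$}
iter 1:
  A→B C B: FOLLOW(B) ⊇ FIRST(C) = {b}; new: +{b}
  A→B C B: FOLLOW(C) ⊇ FIRST(B) = {b,d}; new: +{b,d}
  S→S S: FOLLOW(S) ⊇ FIRST(S) = {b,c,d}; new: +{b,c,d}
  S→b A: FOLLOW(A) ⊇ FOLLOW(S) ⊇ {$,b,c,d}; new: +{$,b,c,d}
  S→c B: FOLLOW(B) ⊇ FOLLOW(S) ⊇ {$,b,c,d}; new: +{$,c,d}
  S→d C: FOLLOW(C) ⊇ FOLLOW(S) ⊇ {$,b,c,d}; new: +{$,c}
  FOLLOW[S]={$,b,c,d}  FOLLOW[A]={$,b,c,d}  FOLLOW[B]={$,b,c,d}  FOLLOW[C]={$,b,c,d}
iter 2: done
  FOLLOW[S]={$,b,c,d}  FOLLOW[A]={$,b,c,d}  FOLLOW[B]={$,b,c,d}  FOLLOW[C]={$,b,c,d}

FOLLOW(B) = ["$", "b", "c", "d"]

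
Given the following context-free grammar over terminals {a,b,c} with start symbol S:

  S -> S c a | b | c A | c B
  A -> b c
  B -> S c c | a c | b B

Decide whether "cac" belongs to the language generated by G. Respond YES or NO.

CNF form of G:
  S -> S X4 | T1 A | T1 B | b
  A -> T0 T1
  B -> S X3 | T0 B | T2 T1
  T0 -> b
  T1 -> c
  T2 -> a
  X3 -> T1 T1
  X4 -> T1 T2

CYK fill:
  cell(0,0) c: {T1}  orig:{}
  cell(1,1) a: {T2}  orig:{}
  cell(2,2) c: {T1}  orig:{}
  cell(0,1) ca: {X4}  orig:{}
  cell(1,2) ac: {B}
  cell(0,2) cac: {S}

S ∈ T[0,2] ⇒ YES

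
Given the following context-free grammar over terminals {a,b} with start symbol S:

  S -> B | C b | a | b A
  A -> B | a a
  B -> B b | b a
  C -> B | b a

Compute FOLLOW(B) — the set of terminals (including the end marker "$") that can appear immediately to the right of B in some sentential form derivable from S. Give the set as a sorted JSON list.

FIRST sets, iterate to fixpoint:
pass 1:
  A via A→a a: +{a}
  B via B→b a: +{b}
  C via C→B: +{b}
  S via S→B: +{b}
  S via S→a: +{a}
  S: {a,b}  A: {a}  B: {b}  C: {b}
pass 2:
  A via A→B: +{b}
  S: {a,b}  A: {a,b}  B: {b}  C: {b}
pass 3: (stable)
  S: {a,b}  A: {a,b}  B: {b}  C: {b}

Compute FOLLOW by fixpoint:
FOLLOW(S) := {$}
pass 1:
  B→B b: FOLLOW(B) ⊇ FIRST(b) = {b}; new: +{b}
  S→B: FOLLOW(B) ⊇ FOLLOW(S) ⊇ {$}; new: +{$}
  S→C b: FOLLOW(C) ⊇ FIRST(b) = {b}; new: +{b}
  S→b A: FOLLOW(A) ⊇ FOLLOW(S) ⊇ {$}; new: +{$}
  S: {$}  A: {$}  B: {$,b}  C: {b}
pass 2: — fixpoint
  S: {$}  A: {$}  B: {$,b}  C: {b}

FOLLOW(B) = ["$", "b"]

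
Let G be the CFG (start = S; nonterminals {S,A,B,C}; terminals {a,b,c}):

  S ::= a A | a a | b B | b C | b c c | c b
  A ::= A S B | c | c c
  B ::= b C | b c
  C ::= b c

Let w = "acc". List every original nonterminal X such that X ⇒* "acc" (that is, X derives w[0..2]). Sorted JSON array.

Convert to CNF:
  S -> T0 T1 | T1 B | T1 C | T1 X4 | T2 A | T2 T2
  A -> A X3 | T0 T0 | c
  B -> T1 C | T1 T0
  C -> T1 T0
  T0 -> c
  T1 -> b
  T2 -> a
  X3 -> S B
  X4 -> T0 T0

CYK table (by increasing span) — only the sub-triangle for w[0..2]:
  T[0,0] 'a' = {T2}  orig:{}
  T[1,1] 'c' = {A,T0}  orig:{A}
  T[2,2] 'c' = {A,T0}  orig:{A}
  T[0,1] 'ac' = {S}
  T[1,2] 'cc' = {A,X4}  orig:{A}
  T[0,2] 'acc' = {S}

Original NTs in T[0,2] deriving "acc": ["S"]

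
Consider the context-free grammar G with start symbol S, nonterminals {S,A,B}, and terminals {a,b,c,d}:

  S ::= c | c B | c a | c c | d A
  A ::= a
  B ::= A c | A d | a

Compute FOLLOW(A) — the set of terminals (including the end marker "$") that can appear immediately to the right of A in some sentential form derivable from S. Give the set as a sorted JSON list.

FIRST sets, iterate to fixpoint:
[1]
  A via A→a: +{a}
  B via B→A c: +{a}
  S via S→c: +{c}
  S via S→d A: +{d}
  FIRST(S)={c,d}  FIRST(A)={a}  FIRST(B)={a}
[2] (stable)
  FIRST(S)={c,d}  FIRST(A)={a}  FIRST(B)={a}

FOLLOW iteration:
FOLLOW(S) := {$}
iter 1:
  B→A c: FOLLOW(A) ⊇ FIRST(c) = {c}; new: +{c}
  B→A d: FOLLOW(A) ⊇ FIRST(d) = {d}; new: +{d}
  S→c B: FOLLOW(B) ⊇ FOLLOW(S) ⊇ {$}; new: +{$}
  S→d A: FOLLOW(A) ⊇ FOLLOW(S) ⊇ {$}; new: +{$}
  FOLLOW[S]={$}  FOLLOW[A]={$,c,d}  FOLLOW[B]={$}
iter 2: (no change)
  FOLLOW[S]={$}  FOLLOW[A]={$,c,d}  FOLLOW[B]={$}

FOLLOW(A) = ["$", "c", "d"]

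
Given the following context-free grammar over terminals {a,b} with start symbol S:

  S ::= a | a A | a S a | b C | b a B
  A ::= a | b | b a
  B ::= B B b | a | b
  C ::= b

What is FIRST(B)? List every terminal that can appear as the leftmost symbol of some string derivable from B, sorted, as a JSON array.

FIRST sets, iterate to fixpoint:
iter 1:
  A via A→a: +{a}
  A via A→b: +{b}
  B via B→a: +{a}
  B via B→b: +{b}
  C via C→b: +{b}
  S via S→a: +{a}
  S via S→b C: +{b}
  FIRST[S]={a,b}  FIRST[A]={a,b}  FIRST[B]={a,b}  FIRST[C]={b}
iter 2: — fixpoint
  FIRST[S]={a,b}  FIRST[A]={a,b}  FIRST[B]={a,b}  FIRST[C]={b}

FIRST(B) = ["a", "b"]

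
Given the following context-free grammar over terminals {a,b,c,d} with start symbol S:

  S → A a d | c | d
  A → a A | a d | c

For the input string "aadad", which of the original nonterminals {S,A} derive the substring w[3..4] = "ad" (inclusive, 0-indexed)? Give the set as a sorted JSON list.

CNF form of G:
  S -> A X2 | c | d
  A -> T0 A | T0 T1 | c
  T0 -> a
  T1 -> d
  X2 -> T0 T1

Fill CYK table bottom-up (cells [i..j] with 3 ≤ i ≤ j ≤ 4 only):
  T[3,3] 'a' = {T0}  orig:{}
  T[4,4] 'd' = {S,T1}  orig:{S}
  T[3,4] 'ad' = {A,X2}  orig:{A}

Original NTs in T[3,4] deriving "ad": ["A"]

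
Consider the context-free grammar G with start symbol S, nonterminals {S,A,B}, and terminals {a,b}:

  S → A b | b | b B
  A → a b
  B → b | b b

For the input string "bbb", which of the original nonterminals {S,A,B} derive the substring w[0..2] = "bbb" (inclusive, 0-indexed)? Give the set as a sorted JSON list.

Convert to CNF:
  S -> A T1 | T1 B | b
  A -> T0 T1
  B -> T1 T1 | b
  T0 -> a
  T1 -> b

CYK table (by increasing span) (cells [i..j] with 0 ≤ i ≤ j ≤ 2 only):
  [0..0]={B,S,T1}  "b"  orig:{B,S}
  [1..1]={B,S,T1}  "b"  orig:{B,S}
  [2..2]={B,S,T1}  "b"  orig:{B,S}
  [0..1]={B,S}  "bb"
  [1..2]={B,S}  "bb"
  [0..2]={S}  "bbb"

Original NTs in T[0,2] deriving "bbb": ["S"]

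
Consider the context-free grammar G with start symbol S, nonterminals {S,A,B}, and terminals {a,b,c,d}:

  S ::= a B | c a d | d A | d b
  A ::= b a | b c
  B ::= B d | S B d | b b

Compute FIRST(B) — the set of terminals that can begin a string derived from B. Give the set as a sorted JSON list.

FIRST iteration:
iter 1:
  A via A→b a: +{b}
  B via B→b b: +{b}
  S via S→a B: +{a}
  S via S→c a d: +{c}
  S via S→d A: +{d}
  FIRST(S)={a,c,d}  FIRST(A)={b}  FIRST(B)={b}
iter 2:
  B via B→S B d: +{a,c,d}
  FIRST(S)={a,c,d}  FIRST(A)={b}  FIRST(B)={a,b,c,d}
iter 3: done
  FIRST(S)={a,c,d}  FIRST(A)={b}  FIRST(B)={a,b,c,d}

FIRST(B) = ["a", "b", "c", "d"]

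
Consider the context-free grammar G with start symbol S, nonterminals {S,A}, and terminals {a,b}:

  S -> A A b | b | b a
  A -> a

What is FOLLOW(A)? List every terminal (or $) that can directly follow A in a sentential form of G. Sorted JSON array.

FIRST sets, iterate to fixpoint:
round 1:
  A via A→a: +{a}
  S via S→A A b: +{a}
  S via S→b: +{b}
  S: {a,b}  A: {a}
round 2: done
  S: {a,b}  A: {a}

FOLLOW sets:
FOLLOW(S) := {$}
[1]
  S→A A b: FOLLOW(A) ⊇ FIRST(A) = {a}; new: +{a}
  S→A A b: FOLLOW(A) ⊇ FIRST(b) = {b}; new: +{b}
  FOLLOW[S]={$}  FOLLOW[A]={a,b}
[2] (no change)
  FOLLOW[S]={$}  FOLLOW[A]={a,b}

FOLLOW(A) = ["a", "b"]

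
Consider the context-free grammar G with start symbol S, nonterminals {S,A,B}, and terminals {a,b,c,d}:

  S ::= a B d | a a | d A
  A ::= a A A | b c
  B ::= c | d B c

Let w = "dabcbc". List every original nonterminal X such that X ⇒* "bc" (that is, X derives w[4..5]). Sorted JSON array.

CNF form of G:
  S -> T0 T0 | T0 X6 | T3 A
  A -> T0 X4 | T1 T2
  B -> T3 X5 | c
  T0 -> a
  T1 -> b
  T2 -> c
  T3 -> d
  X4 -> A A
  X5 -> B T2
  X6 -> B T3

CYK fill — only the sub-triangle for w[4..5]:
  cell(4,4) b: {T1}  orig:{}
  cell(5,5) c: {B,T2}  orig:{B}
  cell(4,5) bc: {A}

Original NTs in T[4,5] deriving "bc": ["A"]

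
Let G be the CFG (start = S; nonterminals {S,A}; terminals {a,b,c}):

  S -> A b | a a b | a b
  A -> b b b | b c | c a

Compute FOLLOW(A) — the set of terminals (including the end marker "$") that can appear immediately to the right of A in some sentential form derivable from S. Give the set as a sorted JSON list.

FIRST iteration:
[1]
  A via A→b b b: +{b}
  A via A→c a: +{c}
  S via S→A b: +{b,c}
  S via S→a a b: +{a}
  FIRST(S)={a,b,c}  FIRST(A)={b,c}
[2] (no change)
  FIRST(S)={a,b,c}  FIRST(A)={b,c}

FOLLOW sets:
FOLLOW(S) := {$}
[1]
  S→A b: FOLLOW(A) ⊇ FIRST(b) = {b}; new: +{b}
  FOLLOW(S)={$}  FOLLOW(A)={b}
[2] done
  FOLLOW(S)={$}  FOLLOW(A)={b}

FOLLOW(A) = ["b"]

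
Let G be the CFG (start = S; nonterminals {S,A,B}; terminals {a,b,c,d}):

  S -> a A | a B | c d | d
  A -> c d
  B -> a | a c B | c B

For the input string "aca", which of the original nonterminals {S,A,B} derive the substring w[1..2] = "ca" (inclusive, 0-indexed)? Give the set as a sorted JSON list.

CNF form of G:
  S -> T0 T1 | T2 A | T2 B | d
  A -> T0 T1
  B -> T0 B | T2 X3 | a
  T0 -> c
  T1 -> d
  T2 -> a
  X3 -> T0 B

Fill CYK table bottom-up (cells [i..j] with 1 ≤ i ≤ j ≤ 2 only):
  cell(1,1) c: {T0}  orig:{}
  cell(2,2) a: {B,T2}  orig:{B}
  cell(1,2) ca: {B,X3}  orig:{B}

Original NTs in T[1,2] deriving "ca": ["B"]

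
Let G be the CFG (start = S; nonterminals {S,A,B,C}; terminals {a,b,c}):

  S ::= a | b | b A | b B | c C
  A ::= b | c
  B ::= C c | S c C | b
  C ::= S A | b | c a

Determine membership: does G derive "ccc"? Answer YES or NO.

Convert to CNF:
  S -> T0 C | T2 A | T2 B | a | b
  A -> b | c
  B -> C T0 | S X3 | b
  C -> S A | T0 T1 | b
  T0 -> c
  T1 -> a
  T2 -> b
  X3 -> T0 C

CYK fill:
  [0..0]={A,T0}  "c"  orig:{A}
  [1..1]={A,T0}  "c"  orig:{A}
  [2..2]={A,T0}  "c"  orig:{A}
  [0..1]=∅  "cc"
  [1..2]=∅  "cc"
  [0..2]=∅  "ccc"

S ∉ T[0,2] ⇒ NO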